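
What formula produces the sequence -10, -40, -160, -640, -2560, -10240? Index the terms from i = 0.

Check ratios: -40 / -10 = 4.0
Common ratio r = 4.
First term a = -10.
Formula: S_i = -10 * 4^i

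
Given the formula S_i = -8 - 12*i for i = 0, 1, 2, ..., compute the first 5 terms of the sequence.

This is an arithmetic sequence.
i=0: S_0 = -8 + -12*0 = -8
i=1: S_1 = -8 + -12*1 = -20
i=2: S_2 = -8 + -12*2 = -32
i=3: S_3 = -8 + -12*3 = -44
i=4: S_4 = -8 + -12*4 = -56
The first 5 terms are: [-8, -20, -32, -44, -56]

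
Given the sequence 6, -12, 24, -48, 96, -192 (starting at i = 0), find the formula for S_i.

Check ratios: -12 / 6 = -2.0
Common ratio r = -2.
First term a = 6.
Formula: S_i = 6 * (-2)^i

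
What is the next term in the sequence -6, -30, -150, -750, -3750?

Ratios: -30 / -6 = 5.0
This is a geometric sequence with common ratio r = 5.
Next term = -3750 * 5 = -18750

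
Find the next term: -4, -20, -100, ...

Ratios: -20 / -4 = 5.0
This is a geometric sequence with common ratio r = 5.
Next term = -100 * 5 = -500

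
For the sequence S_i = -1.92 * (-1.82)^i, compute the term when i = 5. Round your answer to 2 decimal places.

S_5 = -1.92 * (-1.82)^5 ≈ -1.92 * -19.969 ≈ 38.34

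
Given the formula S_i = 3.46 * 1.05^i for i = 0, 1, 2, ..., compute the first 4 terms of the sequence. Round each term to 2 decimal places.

This is a geometric sequence.
i=0: S_0 = 3.46 * 1.05^0 = 3.46
i=1: S_1 = 3.46 * 1.05^1 ≈ 3.63
i=2: S_2 = 3.46 * 1.05^2 ≈ 3.81
i=3: S_3 = 3.46 * 1.05^3 ≈ 4.01
The first 4 terms are: [3.46, 3.63, 3.81, 4.01]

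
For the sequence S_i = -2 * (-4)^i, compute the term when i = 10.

S_10 = -2 * (-4)^10 = -2 * 1048576 = -2097152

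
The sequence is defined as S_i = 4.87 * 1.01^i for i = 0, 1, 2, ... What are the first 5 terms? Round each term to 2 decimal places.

This is a geometric sequence.
i=0: S_0 = 4.87 * 1.01^0 = 4.87
i=1: S_1 = 4.87 * 1.01^1 ≈ 4.92
i=2: S_2 = 4.87 * 1.01^2 ≈ 4.97
i=3: S_3 = 4.87 * 1.01^3 ≈ 5.02
i=4: S_4 = 4.87 * 1.01^4 ≈ 5.07
The first 5 terms are: [4.87, 4.92, 4.97, 5.02, 5.07]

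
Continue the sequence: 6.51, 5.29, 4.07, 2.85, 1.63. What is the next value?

Differences: 5.29 - 6.51 = -1.22
This is an arithmetic sequence with common difference d = -1.22.
Next term = 1.63 + -1.22 = 0.41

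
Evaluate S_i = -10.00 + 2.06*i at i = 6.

S_6 = -10.0 + 2.06*6 = -10.0 + 12.36 = 2.36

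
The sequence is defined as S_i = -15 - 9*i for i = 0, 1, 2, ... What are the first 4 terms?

This is an arithmetic sequence.
i=0: S_0 = -15 + -9*0 = -15
i=1: S_1 = -15 + -9*1 = -24
i=2: S_2 = -15 + -9*2 = -33
i=3: S_3 = -15 + -9*3 = -42
The first 4 terms are: [-15, -24, -33, -42]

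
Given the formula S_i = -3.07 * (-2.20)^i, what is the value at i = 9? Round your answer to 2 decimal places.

S_9 = -3.07 * (-2.2)^9 ≈ -3.07 * -1207.2692 ≈ 3706.32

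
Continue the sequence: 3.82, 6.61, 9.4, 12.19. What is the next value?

Differences: 6.61 - 3.82 = 2.79
This is an arithmetic sequence with common difference d = 2.79.
Next term = 12.19 + 2.79 = 14.98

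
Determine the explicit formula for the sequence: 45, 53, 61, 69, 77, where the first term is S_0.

Check differences: 53 - 45 = 8
61 - 53 = 8
Common difference d = 8.
First term a = 45.
Formula: S_i = 45 + 8*i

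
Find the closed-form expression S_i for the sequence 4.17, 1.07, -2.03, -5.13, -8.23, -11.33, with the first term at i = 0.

Check differences: 1.07 - 4.17 = -3.1
-2.03 - 1.07 = -3.1
Common difference d = -3.1.
First term a = 4.17.
Formula: S_i = 4.17 - 3.10*i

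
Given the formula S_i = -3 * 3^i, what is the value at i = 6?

S_6 = -3 * 3^6 = -3 * 729 = -2187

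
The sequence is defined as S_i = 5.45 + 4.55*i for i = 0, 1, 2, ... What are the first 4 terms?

This is an arithmetic sequence.
i=0: S_0 = 5.45 + 4.55*0 = 5.45
i=1: S_1 = 5.45 + 4.55*1 = 10.0
i=2: S_2 = 5.45 + 4.55*2 = 14.55
i=3: S_3 = 5.45 + 4.55*3 = 19.1
The first 4 terms are: [5.45, 10.0, 14.55, 19.1]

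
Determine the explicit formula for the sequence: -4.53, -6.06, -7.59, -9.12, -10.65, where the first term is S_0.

Check differences: -6.06 - -4.53 = -1.53
-7.59 - -6.06 = -1.53
Common difference d = -1.53.
First term a = -4.53.
Formula: S_i = -4.53 - 1.53*i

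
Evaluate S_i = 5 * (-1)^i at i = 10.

S_10 = 5 * (-1)^10 = 5 * 1 = 5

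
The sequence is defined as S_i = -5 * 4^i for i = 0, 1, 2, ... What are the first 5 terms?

This is a geometric sequence.
i=0: S_0 = -5 * 4^0 = -5
i=1: S_1 = -5 * 4^1 = -20
i=2: S_2 = -5 * 4^2 = -80
i=3: S_3 = -5 * 4^3 = -320
i=4: S_4 = -5 * 4^4 = -1280
The first 5 terms are: [-5, -20, -80, -320, -1280]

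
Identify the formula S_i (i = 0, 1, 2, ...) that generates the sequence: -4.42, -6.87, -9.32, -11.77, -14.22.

Check differences: -6.87 - -4.42 = -2.45
-9.32 - -6.87 = -2.45
Common difference d = -2.45.
First term a = -4.42.
Formula: S_i = -4.42 - 2.45*i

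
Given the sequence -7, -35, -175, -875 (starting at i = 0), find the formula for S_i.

Check ratios: -35 / -7 = 5.0
Common ratio r = 5.
First term a = -7.
Formula: S_i = -7 * 5^i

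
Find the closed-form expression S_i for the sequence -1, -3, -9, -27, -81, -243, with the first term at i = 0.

Check ratios: -3 / -1 = 3.0
Common ratio r = 3.
First term a = -1.
Formula: S_i = -1 * 3^i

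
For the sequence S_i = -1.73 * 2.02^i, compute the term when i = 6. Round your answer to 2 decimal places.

S_6 = -1.73 * 2.02^6 ≈ -1.73 * 67.9373 ≈ -117.53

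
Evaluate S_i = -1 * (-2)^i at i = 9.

S_9 = -1 * (-2)^9 = -1 * -512 = 512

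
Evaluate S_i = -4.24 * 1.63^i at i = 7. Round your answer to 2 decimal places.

S_7 = -4.24 * 1.63^7 ≈ -4.24 * 30.5713 ≈ -129.62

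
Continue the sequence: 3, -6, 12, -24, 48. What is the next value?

Ratios: -6 / 3 = -2.0
This is a geometric sequence with common ratio r = -2.
Next term = 48 * -2 = -96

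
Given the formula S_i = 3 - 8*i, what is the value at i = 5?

S_5 = 3 + -8*5 = 3 + -40 = -37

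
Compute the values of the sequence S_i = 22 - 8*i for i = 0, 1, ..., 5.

This is an arithmetic sequence.
i=0: S_0 = 22 + -8*0 = 22
i=1: S_1 = 22 + -8*1 = 14
i=2: S_2 = 22 + -8*2 = 6
i=3: S_3 = 22 + -8*3 = -2
i=4: S_4 = 22 + -8*4 = -10
i=5: S_5 = 22 + -8*5 = -18
The first 6 terms are: [22, 14, 6, -2, -10, -18]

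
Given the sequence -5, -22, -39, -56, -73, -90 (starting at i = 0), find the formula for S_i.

Check differences: -22 - -5 = -17
-39 - -22 = -17
Common difference d = -17.
First term a = -5.
Formula: S_i = -5 - 17*i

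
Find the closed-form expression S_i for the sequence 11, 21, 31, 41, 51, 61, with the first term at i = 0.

Check differences: 21 - 11 = 10
31 - 21 = 10
Common difference d = 10.
First term a = 11.
Formula: S_i = 11 + 10*i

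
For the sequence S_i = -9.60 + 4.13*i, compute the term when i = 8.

S_8 = -9.6 + 4.13*8 = -9.6 + 33.04 = 23.44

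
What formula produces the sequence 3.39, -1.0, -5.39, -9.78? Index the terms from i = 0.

Check differences: -1.0 - 3.39 = -4.39
-5.39 - -1.0 = -4.39
Common difference d = -4.39.
First term a = 3.39.
Formula: S_i = 3.39 - 4.39*i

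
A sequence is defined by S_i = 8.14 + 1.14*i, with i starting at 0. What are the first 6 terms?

This is an arithmetic sequence.
i=0: S_0 = 8.14 + 1.14*0 = 8.14
i=1: S_1 = 8.14 + 1.14*1 = 9.28
i=2: S_2 = 8.14 + 1.14*2 = 10.42
i=3: S_3 = 8.14 + 1.14*3 = 11.56
i=4: S_4 = 8.14 + 1.14*4 = 12.7
i=5: S_5 = 8.14 + 1.14*5 = 13.84
The first 6 terms are: [8.14, 9.28, 10.42, 11.56, 12.7, 13.84]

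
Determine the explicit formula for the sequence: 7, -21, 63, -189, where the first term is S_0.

Check ratios: -21 / 7 = -3.0
Common ratio r = -3.
First term a = 7.
Formula: S_i = 7 * (-3)^i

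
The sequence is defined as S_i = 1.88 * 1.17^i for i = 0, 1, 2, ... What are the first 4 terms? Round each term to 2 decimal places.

This is a geometric sequence.
i=0: S_0 = 1.88 * 1.17^0 = 1.88
i=1: S_1 = 1.88 * 1.17^1 ≈ 2.2
i=2: S_2 = 1.88 * 1.17^2 ≈ 2.57
i=3: S_3 = 1.88 * 1.17^3 ≈ 3.01
The first 4 terms are: [1.88, 2.2, 2.57, 3.01]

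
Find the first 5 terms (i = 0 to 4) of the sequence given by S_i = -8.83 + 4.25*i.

This is an arithmetic sequence.
i=0: S_0 = -8.83 + 4.25*0 = -8.83
i=1: S_1 = -8.83 + 4.25*1 = -4.58
i=2: S_2 = -8.83 + 4.25*2 = -0.33
i=3: S_3 = -8.83 + 4.25*3 = 3.92
i=4: S_4 = -8.83 + 4.25*4 = 8.17
The first 5 terms are: [-8.83, -4.58, -0.33, 3.92, 8.17]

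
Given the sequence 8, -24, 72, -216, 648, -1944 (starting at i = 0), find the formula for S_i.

Check ratios: -24 / 8 = -3.0
Common ratio r = -3.
First term a = 8.
Formula: S_i = 8 * (-3)^i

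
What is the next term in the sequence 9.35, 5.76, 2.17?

Differences: 5.76 - 9.35 = -3.59
This is an arithmetic sequence with common difference d = -3.59.
Next term = 2.17 + -3.59 = -1.42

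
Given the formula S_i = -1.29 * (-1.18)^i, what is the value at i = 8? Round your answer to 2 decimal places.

S_8 = -1.29 * (-1.18)^8 ≈ -1.29 * 3.7589 ≈ -4.85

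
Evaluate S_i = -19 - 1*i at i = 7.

S_7 = -19 + -1*7 = -19 + -7 = -26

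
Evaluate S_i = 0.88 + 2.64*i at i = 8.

S_8 = 0.88 + 2.64*8 = 0.88 + 21.12 = 22.0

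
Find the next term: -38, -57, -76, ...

Differences: -57 - -38 = -19
This is an arithmetic sequence with common difference d = -19.
Next term = -76 + -19 = -95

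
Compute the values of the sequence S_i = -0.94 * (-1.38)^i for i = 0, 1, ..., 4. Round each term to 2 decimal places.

This is a geometric sequence.
i=0: S_0 = -0.94 * (-1.38)^0 = -0.94
i=1: S_1 = -0.94 * (-1.38)^1 ≈ 1.3
i=2: S_2 = -0.94 * (-1.38)^2 ≈ -1.79
i=3: S_3 = -0.94 * (-1.38)^3 ≈ 2.47
i=4: S_4 = -0.94 * (-1.38)^4 ≈ -3.41
The first 5 terms are: [-0.94, 1.3, -1.79, 2.47, -3.41]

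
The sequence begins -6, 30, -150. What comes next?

Ratios: 30 / -6 = -5.0
This is a geometric sequence with common ratio r = -5.
Next term = -150 * -5 = 750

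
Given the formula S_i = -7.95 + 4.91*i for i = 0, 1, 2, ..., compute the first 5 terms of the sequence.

This is an arithmetic sequence.
i=0: S_0 = -7.95 + 4.91*0 = -7.95
i=1: S_1 = -7.95 + 4.91*1 = -3.04
i=2: S_2 = -7.95 + 4.91*2 = 1.87
i=3: S_3 = -7.95 + 4.91*3 = 6.78
i=4: S_4 = -7.95 + 4.91*4 = 11.69
The first 5 terms are: [-7.95, -3.04, 1.87, 6.78, 11.69]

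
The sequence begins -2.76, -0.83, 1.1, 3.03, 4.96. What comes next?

Differences: -0.83 - -2.76 = 1.93
This is an arithmetic sequence with common difference d = 1.93.
Next term = 4.96 + 1.93 = 6.89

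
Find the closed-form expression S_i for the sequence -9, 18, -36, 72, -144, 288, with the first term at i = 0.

Check ratios: 18 / -9 = -2.0
Common ratio r = -2.
First term a = -9.
Formula: S_i = -9 * (-2)^i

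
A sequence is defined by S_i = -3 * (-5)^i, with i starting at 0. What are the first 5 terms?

This is a geometric sequence.
i=0: S_0 = -3 * (-5)^0 = -3
i=1: S_1 = -3 * (-5)^1 = 15
i=2: S_2 = -3 * (-5)^2 = -75
i=3: S_3 = -3 * (-5)^3 = 375
i=4: S_4 = -3 * (-5)^4 = -1875
The first 5 terms are: [-3, 15, -75, 375, -1875]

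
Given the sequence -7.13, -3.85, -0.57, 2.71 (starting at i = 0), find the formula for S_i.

Check differences: -3.85 - -7.13 = 3.28
-0.57 - -3.85 = 3.28
Common difference d = 3.28.
First term a = -7.13.
Formula: S_i = -7.13 + 3.28*i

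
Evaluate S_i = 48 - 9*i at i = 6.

S_6 = 48 + -9*6 = 48 + -54 = -6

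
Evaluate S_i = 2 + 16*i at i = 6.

S_6 = 2 + 16*6 = 2 + 96 = 98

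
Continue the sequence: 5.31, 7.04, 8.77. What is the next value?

Differences: 7.04 - 5.31 = 1.73
This is an arithmetic sequence with common difference d = 1.73.
Next term = 8.77 + 1.73 = 10.5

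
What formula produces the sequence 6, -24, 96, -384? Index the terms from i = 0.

Check ratios: -24 / 6 = -4.0
Common ratio r = -4.
First term a = 6.
Formula: S_i = 6 * (-4)^i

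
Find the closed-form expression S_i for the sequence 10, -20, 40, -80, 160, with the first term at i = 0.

Check ratios: -20 / 10 = -2.0
Common ratio r = -2.
First term a = 10.
Formula: S_i = 10 * (-2)^i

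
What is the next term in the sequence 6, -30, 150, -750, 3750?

Ratios: -30 / 6 = -5.0
This is a geometric sequence with common ratio r = -5.
Next term = 3750 * -5 = -18750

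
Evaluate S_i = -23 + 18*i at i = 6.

S_6 = -23 + 18*6 = -23 + 108 = 85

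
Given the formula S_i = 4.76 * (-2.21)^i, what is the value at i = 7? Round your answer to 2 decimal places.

S_7 = 4.76 * (-2.21)^7 ≈ 4.76 * -257.4814 ≈ -1225.61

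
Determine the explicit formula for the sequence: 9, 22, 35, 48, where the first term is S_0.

Check differences: 22 - 9 = 13
35 - 22 = 13
Common difference d = 13.
First term a = 9.
Formula: S_i = 9 + 13*i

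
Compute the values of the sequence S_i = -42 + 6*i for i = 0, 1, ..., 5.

This is an arithmetic sequence.
i=0: S_0 = -42 + 6*0 = -42
i=1: S_1 = -42 + 6*1 = -36
i=2: S_2 = -42 + 6*2 = -30
i=3: S_3 = -42 + 6*3 = -24
i=4: S_4 = -42 + 6*4 = -18
i=5: S_5 = -42 + 6*5 = -12
The first 6 terms are: [-42, -36, -30, -24, -18, -12]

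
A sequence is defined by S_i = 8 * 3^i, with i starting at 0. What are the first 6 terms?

This is a geometric sequence.
i=0: S_0 = 8 * 3^0 = 8
i=1: S_1 = 8 * 3^1 = 24
i=2: S_2 = 8 * 3^2 = 72
i=3: S_3 = 8 * 3^3 = 216
i=4: S_4 = 8 * 3^4 = 648
i=5: S_5 = 8 * 3^5 = 1944
The first 6 terms are: [8, 24, 72, 216, 648, 1944]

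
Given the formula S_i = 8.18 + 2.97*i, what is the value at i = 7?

S_7 = 8.18 + 2.97*7 = 8.18 + 20.79 = 28.97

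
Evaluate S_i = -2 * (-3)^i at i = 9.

S_9 = -2 * (-3)^9 = -2 * -19683 = 39366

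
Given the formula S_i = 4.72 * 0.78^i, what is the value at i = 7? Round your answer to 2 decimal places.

S_7 = 4.72 * 0.78^7 ≈ 4.72 * 0.1757 ≈ 0.83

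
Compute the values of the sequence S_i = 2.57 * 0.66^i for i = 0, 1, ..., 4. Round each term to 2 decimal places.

This is a geometric sequence.
i=0: S_0 = 2.57 * 0.66^0 = 2.57
i=1: S_1 = 2.57 * 0.66^1 ≈ 1.7
i=2: S_2 = 2.57 * 0.66^2 ≈ 1.12
i=3: S_3 = 2.57 * 0.66^3 ≈ 0.74
i=4: S_4 = 2.57 * 0.66^4 ≈ 0.49
The first 5 terms are: [2.57, 1.7, 1.12, 0.74, 0.49]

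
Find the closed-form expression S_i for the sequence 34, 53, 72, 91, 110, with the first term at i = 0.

Check differences: 53 - 34 = 19
72 - 53 = 19
Common difference d = 19.
First term a = 34.
Formula: S_i = 34 + 19*i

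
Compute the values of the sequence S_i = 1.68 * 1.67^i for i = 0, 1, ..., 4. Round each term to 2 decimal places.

This is a geometric sequence.
i=0: S_0 = 1.68 * 1.67^0 = 1.68
i=1: S_1 = 1.68 * 1.67^1 ≈ 2.81
i=2: S_2 = 1.68 * 1.67^2 ≈ 4.69
i=3: S_3 = 1.68 * 1.67^3 ≈ 7.82
i=4: S_4 = 1.68 * 1.67^4 ≈ 13.07
The first 5 terms are: [1.68, 2.81, 4.69, 7.82, 13.07]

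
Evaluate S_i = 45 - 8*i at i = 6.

S_6 = 45 + -8*6 = 45 + -48 = -3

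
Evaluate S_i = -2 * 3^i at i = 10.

S_10 = -2 * 3^10 = -2 * 59049 = -118098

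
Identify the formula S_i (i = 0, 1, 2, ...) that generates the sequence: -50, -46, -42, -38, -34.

Check differences: -46 - -50 = 4
-42 - -46 = 4
Common difference d = 4.
First term a = -50.
Formula: S_i = -50 + 4*i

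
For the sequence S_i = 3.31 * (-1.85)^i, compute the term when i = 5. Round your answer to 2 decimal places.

S_5 = 3.31 * (-1.85)^5 ≈ 3.31 * -21.67 ≈ -71.73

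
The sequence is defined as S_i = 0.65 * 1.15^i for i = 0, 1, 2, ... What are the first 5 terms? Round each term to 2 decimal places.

This is a geometric sequence.
i=0: S_0 = 0.65 * 1.15^0 = 0.65
i=1: S_1 = 0.65 * 1.15^1 ≈ 0.75
i=2: S_2 = 0.65 * 1.15^2 ≈ 0.86
i=3: S_3 = 0.65 * 1.15^3 ≈ 0.99
i=4: S_4 = 0.65 * 1.15^4 ≈ 1.14
The first 5 terms are: [0.65, 0.75, 0.86, 0.99, 1.14]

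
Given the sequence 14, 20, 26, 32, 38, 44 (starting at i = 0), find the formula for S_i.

Check differences: 20 - 14 = 6
26 - 20 = 6
Common difference d = 6.
First term a = 14.
Formula: S_i = 14 + 6*i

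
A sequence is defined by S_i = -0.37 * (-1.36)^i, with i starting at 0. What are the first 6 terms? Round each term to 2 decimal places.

This is a geometric sequence.
i=0: S_0 = -0.37 * (-1.36)^0 = -0.37
i=1: S_1 = -0.37 * (-1.36)^1 ≈ 0.5
i=2: S_2 = -0.37 * (-1.36)^2 ≈ -0.68
i=3: S_3 = -0.37 * (-1.36)^3 ≈ 0.93
i=4: S_4 = -0.37 * (-1.36)^4 ≈ -1.27
i=5: S_5 = -0.37 * (-1.36)^5 ≈ 1.72
The first 6 terms are: [-0.37, 0.5, -0.68, 0.93, -1.27, 1.72]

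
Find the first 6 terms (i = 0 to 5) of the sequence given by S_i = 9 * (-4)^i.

This is a geometric sequence.
i=0: S_0 = 9 * (-4)^0 = 9
i=1: S_1 = 9 * (-4)^1 = -36
i=2: S_2 = 9 * (-4)^2 = 144
i=3: S_3 = 9 * (-4)^3 = -576
i=4: S_4 = 9 * (-4)^4 = 2304
i=5: S_5 = 9 * (-4)^5 = -9216
The first 6 terms are: [9, -36, 144, -576, 2304, -9216]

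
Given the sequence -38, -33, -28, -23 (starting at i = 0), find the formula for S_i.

Check differences: -33 - -38 = 5
-28 - -33 = 5
Common difference d = 5.
First term a = -38.
Formula: S_i = -38 + 5*i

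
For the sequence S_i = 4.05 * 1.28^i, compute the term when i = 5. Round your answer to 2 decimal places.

S_5 = 4.05 * 1.28^5 ≈ 4.05 * 3.436 ≈ 13.92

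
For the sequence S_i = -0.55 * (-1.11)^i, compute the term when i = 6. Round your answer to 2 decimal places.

S_6 = -0.55 * (-1.11)^6 ≈ -0.55 * 1.8704 ≈ -1.03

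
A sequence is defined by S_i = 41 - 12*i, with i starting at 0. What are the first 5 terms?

This is an arithmetic sequence.
i=0: S_0 = 41 + -12*0 = 41
i=1: S_1 = 41 + -12*1 = 29
i=2: S_2 = 41 + -12*2 = 17
i=3: S_3 = 41 + -12*3 = 5
i=4: S_4 = 41 + -12*4 = -7
The first 5 terms are: [41, 29, 17, 5, -7]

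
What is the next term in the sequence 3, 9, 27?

Ratios: 9 / 3 = 3.0
This is a geometric sequence with common ratio r = 3.
Next term = 27 * 3 = 81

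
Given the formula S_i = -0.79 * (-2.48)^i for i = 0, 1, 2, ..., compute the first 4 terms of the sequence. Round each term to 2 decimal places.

This is a geometric sequence.
i=0: S_0 = -0.79 * (-2.48)^0 = -0.79
i=1: S_1 = -0.79 * (-2.48)^1 ≈ 1.96
i=2: S_2 = -0.79 * (-2.48)^2 ≈ -4.86
i=3: S_3 = -0.79 * (-2.48)^3 ≈ 12.05
The first 4 terms are: [-0.79, 1.96, -4.86, 12.05]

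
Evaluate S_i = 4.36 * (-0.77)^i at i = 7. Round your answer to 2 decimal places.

S_7 = 4.36 * (-0.77)^7 ≈ 4.36 * -0.1605 ≈ -0.7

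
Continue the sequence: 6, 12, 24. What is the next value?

Ratios: 12 / 6 = 2.0
This is a geometric sequence with common ratio r = 2.
Next term = 24 * 2 = 48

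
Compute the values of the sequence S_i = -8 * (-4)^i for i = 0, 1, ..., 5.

This is a geometric sequence.
i=0: S_0 = -8 * (-4)^0 = -8
i=1: S_1 = -8 * (-4)^1 = 32
i=2: S_2 = -8 * (-4)^2 = -128
i=3: S_3 = -8 * (-4)^3 = 512
i=4: S_4 = -8 * (-4)^4 = -2048
i=5: S_5 = -8 * (-4)^5 = 8192
The first 6 terms are: [-8, 32, -128, 512, -2048, 8192]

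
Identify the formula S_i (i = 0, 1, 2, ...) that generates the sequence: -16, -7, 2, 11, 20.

Check differences: -7 - -16 = 9
2 - -7 = 9
Common difference d = 9.
First term a = -16.
Formula: S_i = -16 + 9*i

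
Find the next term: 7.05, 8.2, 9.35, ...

Differences: 8.2 - 7.05 = 1.15
This is an arithmetic sequence with common difference d = 1.15.
Next term = 9.35 + 1.15 = 10.5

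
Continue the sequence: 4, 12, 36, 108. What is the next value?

Ratios: 12 / 4 = 3.0
This is a geometric sequence with common ratio r = 3.
Next term = 108 * 3 = 324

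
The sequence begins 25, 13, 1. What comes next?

Differences: 13 - 25 = -12
This is an arithmetic sequence with common difference d = -12.
Next term = 1 + -12 = -11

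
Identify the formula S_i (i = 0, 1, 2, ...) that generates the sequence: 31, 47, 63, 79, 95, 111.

Check differences: 47 - 31 = 16
63 - 47 = 16
Common difference d = 16.
First term a = 31.
Formula: S_i = 31 + 16*i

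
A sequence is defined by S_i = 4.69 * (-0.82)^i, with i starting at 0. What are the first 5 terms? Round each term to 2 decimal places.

This is a geometric sequence.
i=0: S_0 = 4.69 * (-0.82)^0 = 4.69
i=1: S_1 = 4.69 * (-0.82)^1 ≈ -3.85
i=2: S_2 = 4.69 * (-0.82)^2 ≈ 3.15
i=3: S_3 = 4.69 * (-0.82)^3 ≈ -2.59
i=4: S_4 = 4.69 * (-0.82)^4 ≈ 2.12
The first 5 terms are: [4.69, -3.85, 3.15, -2.59, 2.12]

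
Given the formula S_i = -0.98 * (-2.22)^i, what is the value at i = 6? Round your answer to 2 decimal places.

S_6 = -0.98 * (-2.22)^6 ≈ -0.98 * 119.7065 ≈ -117.31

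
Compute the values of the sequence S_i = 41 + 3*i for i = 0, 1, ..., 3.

This is an arithmetic sequence.
i=0: S_0 = 41 + 3*0 = 41
i=1: S_1 = 41 + 3*1 = 44
i=2: S_2 = 41 + 3*2 = 47
i=3: S_3 = 41 + 3*3 = 50
The first 4 terms are: [41, 44, 47, 50]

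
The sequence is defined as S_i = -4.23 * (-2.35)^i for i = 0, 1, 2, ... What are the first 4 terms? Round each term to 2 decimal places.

This is a geometric sequence.
i=0: S_0 = -4.23 * (-2.35)^0 = -4.23
i=1: S_1 = -4.23 * (-2.35)^1 ≈ 9.94
i=2: S_2 = -4.23 * (-2.35)^2 ≈ -23.36
i=3: S_3 = -4.23 * (-2.35)^3 ≈ 54.9
The first 4 terms are: [-4.23, 9.94, -23.36, 54.9]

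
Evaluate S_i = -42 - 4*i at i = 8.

S_8 = -42 + -4*8 = -42 + -32 = -74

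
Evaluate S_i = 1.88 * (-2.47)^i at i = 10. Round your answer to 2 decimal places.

S_10 = 1.88 * (-2.47)^10 ≈ 1.88 * 8452.1955 ≈ 15890.13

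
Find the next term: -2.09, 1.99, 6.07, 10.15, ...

Differences: 1.99 - -2.09 = 4.08
This is an arithmetic sequence with common difference d = 4.08.
Next term = 10.15 + 4.08 = 14.23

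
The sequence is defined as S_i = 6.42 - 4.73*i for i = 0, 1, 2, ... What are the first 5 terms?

This is an arithmetic sequence.
i=0: S_0 = 6.42 + -4.73*0 = 6.42
i=1: S_1 = 6.42 + -4.73*1 = 1.69
i=2: S_2 = 6.42 + -4.73*2 = -3.04
i=3: S_3 = 6.42 + -4.73*3 = -7.77
i=4: S_4 = 6.42 + -4.73*4 = -12.5
The first 5 terms are: [6.42, 1.69, -3.04, -7.77, -12.5]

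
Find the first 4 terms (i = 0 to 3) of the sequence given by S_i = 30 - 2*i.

This is an arithmetic sequence.
i=0: S_0 = 30 + -2*0 = 30
i=1: S_1 = 30 + -2*1 = 28
i=2: S_2 = 30 + -2*2 = 26
i=3: S_3 = 30 + -2*3 = 24
The first 4 terms are: [30, 28, 26, 24]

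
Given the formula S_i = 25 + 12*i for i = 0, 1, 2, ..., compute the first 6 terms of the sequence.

This is an arithmetic sequence.
i=0: S_0 = 25 + 12*0 = 25
i=1: S_1 = 25 + 12*1 = 37
i=2: S_2 = 25 + 12*2 = 49
i=3: S_3 = 25 + 12*3 = 61
i=4: S_4 = 25 + 12*4 = 73
i=5: S_5 = 25 + 12*5 = 85
The first 6 terms are: [25, 37, 49, 61, 73, 85]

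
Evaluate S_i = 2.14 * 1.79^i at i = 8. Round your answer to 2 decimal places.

S_8 = 2.14 * 1.79^8 ≈ 2.14 * 105.396 ≈ 225.55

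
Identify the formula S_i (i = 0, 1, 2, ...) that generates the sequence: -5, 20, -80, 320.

Check ratios: 20 / -5 = -4.0
Common ratio r = -4.
First term a = -5.
Formula: S_i = -5 * (-4)^i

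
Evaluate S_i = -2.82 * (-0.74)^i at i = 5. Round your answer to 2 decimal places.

S_5 = -2.82 * (-0.74)^5 ≈ -2.82 * -0.2219 ≈ 0.63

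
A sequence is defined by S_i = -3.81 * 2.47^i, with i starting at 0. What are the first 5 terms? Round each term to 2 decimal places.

This is a geometric sequence.
i=0: S_0 = -3.81 * 2.47^0 = -3.81
i=1: S_1 = -3.81 * 2.47^1 ≈ -9.41
i=2: S_2 = -3.81 * 2.47^2 ≈ -23.24
i=3: S_3 = -3.81 * 2.47^3 ≈ -57.41
i=4: S_4 = -3.81 * 2.47^4 ≈ -141.81
The first 5 terms are: [-3.81, -9.41, -23.24, -57.41, -141.81]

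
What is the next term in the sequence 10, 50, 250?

Ratios: 50 / 10 = 5.0
This is a geometric sequence with common ratio r = 5.
Next term = 250 * 5 = 1250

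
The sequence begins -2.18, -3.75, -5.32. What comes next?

Differences: -3.75 - -2.18 = -1.57
This is an arithmetic sequence with common difference d = -1.57.
Next term = -5.32 + -1.57 = -6.89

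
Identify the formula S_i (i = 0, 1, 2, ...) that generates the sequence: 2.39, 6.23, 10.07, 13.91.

Check differences: 6.23 - 2.39 = 3.84
10.07 - 6.23 = 3.84
Common difference d = 3.84.
First term a = 2.39.
Formula: S_i = 2.39 + 3.84*i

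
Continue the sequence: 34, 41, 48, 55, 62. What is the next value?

Differences: 41 - 34 = 7
This is an arithmetic sequence with common difference d = 7.
Next term = 62 + 7 = 69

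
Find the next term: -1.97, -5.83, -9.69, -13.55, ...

Differences: -5.83 - -1.97 = -3.86
This is an arithmetic sequence with common difference d = -3.86.
Next term = -13.55 + -3.86 = -17.41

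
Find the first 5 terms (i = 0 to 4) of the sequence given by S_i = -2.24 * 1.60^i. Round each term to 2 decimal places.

This is a geometric sequence.
i=0: S_0 = -2.24 * 1.6^0 = -2.24
i=1: S_1 = -2.24 * 1.6^1 ≈ -3.58
i=2: S_2 = -2.24 * 1.6^2 ≈ -5.73
i=3: S_3 = -2.24 * 1.6^3 ≈ -9.18
i=4: S_4 = -2.24 * 1.6^4 ≈ -14.68
The first 5 terms are: [-2.24, -3.58, -5.73, -9.18, -14.68]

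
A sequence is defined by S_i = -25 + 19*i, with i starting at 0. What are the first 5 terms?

This is an arithmetic sequence.
i=0: S_0 = -25 + 19*0 = -25
i=1: S_1 = -25 + 19*1 = -6
i=2: S_2 = -25 + 19*2 = 13
i=3: S_3 = -25 + 19*3 = 32
i=4: S_4 = -25 + 19*4 = 51
The first 5 terms are: [-25, -6, 13, 32, 51]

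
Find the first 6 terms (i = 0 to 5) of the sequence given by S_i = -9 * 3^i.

This is a geometric sequence.
i=0: S_0 = -9 * 3^0 = -9
i=1: S_1 = -9 * 3^1 = -27
i=2: S_2 = -9 * 3^2 = -81
i=3: S_3 = -9 * 3^3 = -243
i=4: S_4 = -9 * 3^4 = -729
i=5: S_5 = -9 * 3^5 = -2187
The first 6 terms are: [-9, -27, -81, -243, -729, -2187]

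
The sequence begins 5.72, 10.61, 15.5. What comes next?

Differences: 10.61 - 5.72 = 4.89
This is an arithmetic sequence with common difference d = 4.89.
Next term = 15.5 + 4.89 = 20.39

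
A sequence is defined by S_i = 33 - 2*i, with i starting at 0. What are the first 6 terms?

This is an arithmetic sequence.
i=0: S_0 = 33 + -2*0 = 33
i=1: S_1 = 33 + -2*1 = 31
i=2: S_2 = 33 + -2*2 = 29
i=3: S_3 = 33 + -2*3 = 27
i=4: S_4 = 33 + -2*4 = 25
i=5: S_5 = 33 + -2*5 = 23
The first 6 terms are: [33, 31, 29, 27, 25, 23]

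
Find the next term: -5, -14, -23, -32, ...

Differences: -14 - -5 = -9
This is an arithmetic sequence with common difference d = -9.
Next term = -32 + -9 = -41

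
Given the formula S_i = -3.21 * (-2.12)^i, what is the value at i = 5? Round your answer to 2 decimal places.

S_5 = -3.21 * (-2.12)^5 ≈ -3.21 * -42.8232 ≈ 137.46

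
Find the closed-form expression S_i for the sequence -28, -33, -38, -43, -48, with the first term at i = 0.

Check differences: -33 - -28 = -5
-38 - -33 = -5
Common difference d = -5.
First term a = -28.
Formula: S_i = -28 - 5*i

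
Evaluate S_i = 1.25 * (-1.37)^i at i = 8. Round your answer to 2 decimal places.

S_8 = 1.25 * (-1.37)^8 ≈ 1.25 * 12.4098 ≈ 15.51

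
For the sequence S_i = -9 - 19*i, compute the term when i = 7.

S_7 = -9 + -19*7 = -9 + -133 = -142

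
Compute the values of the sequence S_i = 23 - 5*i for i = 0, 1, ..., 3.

This is an arithmetic sequence.
i=0: S_0 = 23 + -5*0 = 23
i=1: S_1 = 23 + -5*1 = 18
i=2: S_2 = 23 + -5*2 = 13
i=3: S_3 = 23 + -5*3 = 8
The first 4 terms are: [23, 18, 13, 8]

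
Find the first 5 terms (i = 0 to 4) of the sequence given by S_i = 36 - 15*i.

This is an arithmetic sequence.
i=0: S_0 = 36 + -15*0 = 36
i=1: S_1 = 36 + -15*1 = 21
i=2: S_2 = 36 + -15*2 = 6
i=3: S_3 = 36 + -15*3 = -9
i=4: S_4 = 36 + -15*4 = -24
The first 5 terms are: [36, 21, 6, -9, -24]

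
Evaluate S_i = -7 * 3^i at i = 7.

S_7 = -7 * 3^7 = -7 * 2187 = -15309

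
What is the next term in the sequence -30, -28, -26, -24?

Differences: -28 - -30 = 2
This is an arithmetic sequence with common difference d = 2.
Next term = -24 + 2 = -22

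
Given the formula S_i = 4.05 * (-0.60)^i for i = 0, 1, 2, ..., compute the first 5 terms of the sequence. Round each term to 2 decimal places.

This is a geometric sequence.
i=0: S_0 = 4.05 * (-0.6)^0 = 4.05
i=1: S_1 = 4.05 * (-0.6)^1 = -2.43
i=2: S_2 = 4.05 * (-0.6)^2 ≈ 1.46
i=3: S_3 = 4.05 * (-0.6)^3 ≈ -0.87
i=4: S_4 = 4.05 * (-0.6)^4 ≈ 0.52
The first 5 terms are: [4.05, -2.43, 1.46, -0.87, 0.52]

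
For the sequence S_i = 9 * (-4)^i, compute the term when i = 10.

S_10 = 9 * (-4)^10 = 9 * 1048576 = 9437184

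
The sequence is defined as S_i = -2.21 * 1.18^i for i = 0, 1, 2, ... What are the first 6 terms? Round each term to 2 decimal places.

This is a geometric sequence.
i=0: S_0 = -2.21 * 1.18^0 = -2.21
i=1: S_1 = -2.21 * 1.18^1 ≈ -2.61
i=2: S_2 = -2.21 * 1.18^2 ≈ -3.08
i=3: S_3 = -2.21 * 1.18^3 ≈ -3.63
i=4: S_4 = -2.21 * 1.18^4 ≈ -4.28
i=5: S_5 = -2.21 * 1.18^5 ≈ -5.06
The first 6 terms are: [-2.21, -2.61, -3.08, -3.63, -4.28, -5.06]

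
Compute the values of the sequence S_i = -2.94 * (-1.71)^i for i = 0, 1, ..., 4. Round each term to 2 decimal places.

This is a geometric sequence.
i=0: S_0 = -2.94 * (-1.71)^0 = -2.94
i=1: S_1 = -2.94 * (-1.71)^1 ≈ 5.03
i=2: S_2 = -2.94 * (-1.71)^2 ≈ -8.6
i=3: S_3 = -2.94 * (-1.71)^3 ≈ 14.7
i=4: S_4 = -2.94 * (-1.71)^4 ≈ -25.14
The first 5 terms are: [-2.94, 5.03, -8.6, 14.7, -25.14]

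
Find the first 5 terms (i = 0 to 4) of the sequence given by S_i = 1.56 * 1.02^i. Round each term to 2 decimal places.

This is a geometric sequence.
i=0: S_0 = 1.56 * 1.02^0 = 1.56
i=1: S_1 = 1.56 * 1.02^1 ≈ 1.59
i=2: S_2 = 1.56 * 1.02^2 ≈ 1.62
i=3: S_3 = 1.56 * 1.02^3 ≈ 1.66
i=4: S_4 = 1.56 * 1.02^4 ≈ 1.69
The first 5 terms are: [1.56, 1.59, 1.62, 1.66, 1.69]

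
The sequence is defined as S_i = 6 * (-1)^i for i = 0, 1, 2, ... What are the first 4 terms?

This is a geometric sequence.
i=0: S_0 = 6 * (-1)^0 = 6
i=1: S_1 = 6 * (-1)^1 = -6
i=2: S_2 = 6 * (-1)^2 = 6
i=3: S_3 = 6 * (-1)^3 = -6
The first 4 terms are: [6, -6, 6, -6]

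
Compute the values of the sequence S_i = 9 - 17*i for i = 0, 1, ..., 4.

This is an arithmetic sequence.
i=0: S_0 = 9 + -17*0 = 9
i=1: S_1 = 9 + -17*1 = -8
i=2: S_2 = 9 + -17*2 = -25
i=3: S_3 = 9 + -17*3 = -42
i=4: S_4 = 9 + -17*4 = -59
The first 5 terms are: [9, -8, -25, -42, -59]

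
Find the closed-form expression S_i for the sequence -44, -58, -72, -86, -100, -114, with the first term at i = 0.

Check differences: -58 - -44 = -14
-72 - -58 = -14
Common difference d = -14.
First term a = -44.
Formula: S_i = -44 - 14*i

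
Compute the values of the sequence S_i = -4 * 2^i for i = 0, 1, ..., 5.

This is a geometric sequence.
i=0: S_0 = -4 * 2^0 = -4
i=1: S_1 = -4 * 2^1 = -8
i=2: S_2 = -4 * 2^2 = -16
i=3: S_3 = -4 * 2^3 = -32
i=4: S_4 = -4 * 2^4 = -64
i=5: S_5 = -4 * 2^5 = -128
The first 6 terms are: [-4, -8, -16, -32, -64, -128]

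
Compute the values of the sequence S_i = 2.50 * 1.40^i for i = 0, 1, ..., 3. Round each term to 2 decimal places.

This is a geometric sequence.
i=0: S_0 = 2.5 * 1.4^0 = 2.5
i=1: S_1 = 2.5 * 1.4^1 = 3.5
i=2: S_2 = 2.5 * 1.4^2 = 4.9
i=3: S_3 = 2.5 * 1.4^3 = 6.86
The first 4 terms are: [2.5, 3.5, 4.9, 6.86]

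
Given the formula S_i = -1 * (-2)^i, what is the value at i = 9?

S_9 = -1 * (-2)^9 = -1 * -512 = 512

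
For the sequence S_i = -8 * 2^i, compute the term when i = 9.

S_9 = -8 * 2^9 = -8 * 512 = -4096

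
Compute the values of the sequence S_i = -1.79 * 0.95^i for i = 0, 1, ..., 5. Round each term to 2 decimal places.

This is a geometric sequence.
i=0: S_0 = -1.79 * 0.95^0 = -1.79
i=1: S_1 = -1.79 * 0.95^1 ≈ -1.7
i=2: S_2 = -1.79 * 0.95^2 ≈ -1.62
i=3: S_3 = -1.79 * 0.95^3 ≈ -1.53
i=4: S_4 = -1.79 * 0.95^4 ≈ -1.46
i=5: S_5 = -1.79 * 0.95^5 ≈ -1.39
The first 6 terms are: [-1.79, -1.7, -1.62, -1.53, -1.46, -1.39]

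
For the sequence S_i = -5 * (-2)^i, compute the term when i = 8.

S_8 = -5 * (-2)^8 = -5 * 256 = -1280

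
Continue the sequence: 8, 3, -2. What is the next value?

Differences: 3 - 8 = -5
This is an arithmetic sequence with common difference d = -5.
Next term = -2 + -5 = -7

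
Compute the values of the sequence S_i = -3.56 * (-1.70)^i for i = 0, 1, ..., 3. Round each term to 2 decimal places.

This is a geometric sequence.
i=0: S_0 = -3.56 * (-1.7)^0 = -3.56
i=1: S_1 = -3.56 * (-1.7)^1 ≈ 6.05
i=2: S_2 = -3.56 * (-1.7)^2 ≈ -10.29
i=3: S_3 = -3.56 * (-1.7)^3 ≈ 17.49
The first 4 terms are: [-3.56, 6.05, -10.29, 17.49]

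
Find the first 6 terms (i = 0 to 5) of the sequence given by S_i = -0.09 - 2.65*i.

This is an arithmetic sequence.
i=0: S_0 = -0.09 + -2.65*0 = -0.09
i=1: S_1 = -0.09 + -2.65*1 = -2.74
i=2: S_2 = -0.09 + -2.65*2 = -5.39
i=3: S_3 = -0.09 + -2.65*3 = -8.04
i=4: S_4 = -0.09 + -2.65*4 = -10.69
i=5: S_5 = -0.09 + -2.65*5 = -13.34
The first 6 terms are: [-0.09, -2.74, -5.39, -8.04, -10.69, -13.34]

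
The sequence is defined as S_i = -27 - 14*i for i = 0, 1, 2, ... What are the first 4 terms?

This is an arithmetic sequence.
i=0: S_0 = -27 + -14*0 = -27
i=1: S_1 = -27 + -14*1 = -41
i=2: S_2 = -27 + -14*2 = -55
i=3: S_3 = -27 + -14*3 = -69
The first 4 terms are: [-27, -41, -55, -69]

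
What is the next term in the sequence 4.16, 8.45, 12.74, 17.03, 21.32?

Differences: 8.45 - 4.16 = 4.29
This is an arithmetic sequence with common difference d = 4.29.
Next term = 21.32 + 4.29 = 25.61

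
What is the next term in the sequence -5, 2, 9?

Differences: 2 - -5 = 7
This is an arithmetic sequence with common difference d = 7.
Next term = 9 + 7 = 16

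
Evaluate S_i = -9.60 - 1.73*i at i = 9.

S_9 = -9.6 + -1.73*9 = -9.6 + -15.57 = -25.17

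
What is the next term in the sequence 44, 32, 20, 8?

Differences: 32 - 44 = -12
This is an arithmetic sequence with common difference d = -12.
Next term = 8 + -12 = -4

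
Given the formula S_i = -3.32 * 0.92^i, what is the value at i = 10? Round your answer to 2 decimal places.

S_10 = -3.32 * 0.92^10 ≈ -3.32 * 0.4344 ≈ -1.44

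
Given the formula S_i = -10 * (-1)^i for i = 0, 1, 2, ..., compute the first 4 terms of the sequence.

This is a geometric sequence.
i=0: S_0 = -10 * (-1)^0 = -10
i=1: S_1 = -10 * (-1)^1 = 10
i=2: S_2 = -10 * (-1)^2 = -10
i=3: S_3 = -10 * (-1)^3 = 10
The first 4 terms are: [-10, 10, -10, 10]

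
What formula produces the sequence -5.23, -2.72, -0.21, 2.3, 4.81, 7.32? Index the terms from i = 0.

Check differences: -2.72 - -5.23 = 2.51
-0.21 - -2.72 = 2.51
Common difference d = 2.51.
First term a = -5.23.
Formula: S_i = -5.23 + 2.51*i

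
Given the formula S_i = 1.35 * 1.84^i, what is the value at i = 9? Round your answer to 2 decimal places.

S_9 = 1.35 * 1.84^9 ≈ 1.35 * 241.7466 ≈ 326.36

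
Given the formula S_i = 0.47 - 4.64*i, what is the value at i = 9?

S_9 = 0.47 + -4.64*9 = 0.47 + -41.76 = -41.29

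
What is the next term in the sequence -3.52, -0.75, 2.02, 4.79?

Differences: -0.75 - -3.52 = 2.77
This is an arithmetic sequence with common difference d = 2.77.
Next term = 4.79 + 2.77 = 7.56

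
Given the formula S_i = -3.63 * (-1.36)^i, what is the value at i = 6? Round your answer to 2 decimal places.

S_6 = -3.63 * (-1.36)^6 ≈ -3.63 * 6.3275 ≈ -22.97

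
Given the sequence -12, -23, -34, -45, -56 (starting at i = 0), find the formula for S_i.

Check differences: -23 - -12 = -11
-34 - -23 = -11
Common difference d = -11.
First term a = -12.
Formula: S_i = -12 - 11*i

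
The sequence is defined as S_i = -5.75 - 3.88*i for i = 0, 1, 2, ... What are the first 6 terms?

This is an arithmetic sequence.
i=0: S_0 = -5.75 + -3.88*0 = -5.75
i=1: S_1 = -5.75 + -3.88*1 = -9.63
i=2: S_2 = -5.75 + -3.88*2 = -13.51
i=3: S_3 = -5.75 + -3.88*3 = -17.39
i=4: S_4 = -5.75 + -3.88*4 = -21.27
i=5: S_5 = -5.75 + -3.88*5 = -25.15
The first 6 terms are: [-5.75, -9.63, -13.51, -17.39, -21.27, -25.15]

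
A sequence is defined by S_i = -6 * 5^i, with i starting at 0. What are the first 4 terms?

This is a geometric sequence.
i=0: S_0 = -6 * 5^0 = -6
i=1: S_1 = -6 * 5^1 = -30
i=2: S_2 = -6 * 5^2 = -150
i=3: S_3 = -6 * 5^3 = -750
The first 4 terms are: [-6, -30, -150, -750]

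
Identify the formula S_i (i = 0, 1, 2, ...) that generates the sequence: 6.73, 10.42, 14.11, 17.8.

Check differences: 10.42 - 6.73 = 3.69
14.11 - 10.42 = 3.69
Common difference d = 3.69.
First term a = 6.73.
Formula: S_i = 6.73 + 3.69*i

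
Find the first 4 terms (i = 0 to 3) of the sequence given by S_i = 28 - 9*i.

This is an arithmetic sequence.
i=0: S_0 = 28 + -9*0 = 28
i=1: S_1 = 28 + -9*1 = 19
i=2: S_2 = 28 + -9*2 = 10
i=3: S_3 = 28 + -9*3 = 1
The first 4 terms are: [28, 19, 10, 1]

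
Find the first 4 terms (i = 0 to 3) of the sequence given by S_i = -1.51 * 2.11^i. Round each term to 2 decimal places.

This is a geometric sequence.
i=0: S_0 = -1.51 * 2.11^0 = -1.51
i=1: S_1 = -1.51 * 2.11^1 ≈ -3.19
i=2: S_2 = -1.51 * 2.11^2 ≈ -6.72
i=3: S_3 = -1.51 * 2.11^3 ≈ -14.18
The first 4 terms are: [-1.51, -3.19, -6.72, -14.18]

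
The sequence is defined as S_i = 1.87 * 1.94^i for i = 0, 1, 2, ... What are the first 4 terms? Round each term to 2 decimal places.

This is a geometric sequence.
i=0: S_0 = 1.87 * 1.94^0 = 1.87
i=1: S_1 = 1.87 * 1.94^1 ≈ 3.63
i=2: S_2 = 1.87 * 1.94^2 ≈ 7.04
i=3: S_3 = 1.87 * 1.94^3 ≈ 13.65
The first 4 terms are: [1.87, 3.63, 7.04, 13.65]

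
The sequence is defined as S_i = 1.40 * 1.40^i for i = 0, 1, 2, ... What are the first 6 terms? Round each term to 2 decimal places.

This is a geometric sequence.
i=0: S_0 = 1.4 * 1.4^0 = 1.4
i=1: S_1 = 1.4 * 1.4^1 = 1.96
i=2: S_2 = 1.4 * 1.4^2 ≈ 2.74
i=3: S_3 = 1.4 * 1.4^3 ≈ 3.84
i=4: S_4 = 1.4 * 1.4^4 ≈ 5.38
i=5: S_5 = 1.4 * 1.4^5 ≈ 7.53
The first 6 terms are: [1.4, 1.96, 2.74, 3.84, 5.38, 7.53]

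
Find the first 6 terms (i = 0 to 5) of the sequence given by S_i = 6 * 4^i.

This is a geometric sequence.
i=0: S_0 = 6 * 4^0 = 6
i=1: S_1 = 6 * 4^1 = 24
i=2: S_2 = 6 * 4^2 = 96
i=3: S_3 = 6 * 4^3 = 384
i=4: S_4 = 6 * 4^4 = 1536
i=5: S_5 = 6 * 4^5 = 6144
The first 6 terms are: [6, 24, 96, 384, 1536, 6144]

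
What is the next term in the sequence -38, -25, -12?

Differences: -25 - -38 = 13
This is an arithmetic sequence with common difference d = 13.
Next term = -12 + 13 = 1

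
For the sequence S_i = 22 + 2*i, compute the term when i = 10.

S_10 = 22 + 2*10 = 22 + 20 = 42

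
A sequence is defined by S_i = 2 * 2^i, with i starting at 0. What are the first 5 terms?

This is a geometric sequence.
i=0: S_0 = 2 * 2^0 = 2
i=1: S_1 = 2 * 2^1 = 4
i=2: S_2 = 2 * 2^2 = 8
i=3: S_3 = 2 * 2^3 = 16
i=4: S_4 = 2 * 2^4 = 32
The first 5 terms are: [2, 4, 8, 16, 32]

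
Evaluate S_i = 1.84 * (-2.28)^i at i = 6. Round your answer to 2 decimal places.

S_6 = 1.84 * (-2.28)^6 ≈ 1.84 * 140.4782 ≈ 258.48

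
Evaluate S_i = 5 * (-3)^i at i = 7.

S_7 = 5 * (-3)^7 = 5 * -2187 = -10935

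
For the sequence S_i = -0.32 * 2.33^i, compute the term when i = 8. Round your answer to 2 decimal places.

S_8 = -0.32 * 2.33^8 ≈ -0.32 * 868.6551 ≈ -277.97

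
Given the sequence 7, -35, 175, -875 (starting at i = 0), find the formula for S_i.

Check ratios: -35 / 7 = -5.0
Common ratio r = -5.
First term a = 7.
Formula: S_i = 7 * (-5)^i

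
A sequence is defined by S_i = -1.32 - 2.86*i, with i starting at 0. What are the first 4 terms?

This is an arithmetic sequence.
i=0: S_0 = -1.32 + -2.86*0 = -1.32
i=1: S_1 = -1.32 + -2.86*1 = -4.18
i=2: S_2 = -1.32 + -2.86*2 = -7.04
i=3: S_3 = -1.32 + -2.86*3 = -9.9
The first 4 terms are: [-1.32, -4.18, -7.04, -9.9]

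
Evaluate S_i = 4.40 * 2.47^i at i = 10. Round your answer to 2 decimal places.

S_10 = 4.4 * 2.47^10 ≈ 4.4 * 8452.1955 ≈ 37189.66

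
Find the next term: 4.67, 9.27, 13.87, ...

Differences: 9.27 - 4.67 = 4.6
This is an arithmetic sequence with common difference d = 4.6.
Next term = 13.87 + 4.6 = 18.47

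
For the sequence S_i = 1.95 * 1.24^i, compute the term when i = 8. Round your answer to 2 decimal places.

S_8 = 1.95 * 1.24^8 ≈ 1.95 * 5.5895 ≈ 10.9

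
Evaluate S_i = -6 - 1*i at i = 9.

S_9 = -6 + -1*9 = -6 + -9 = -15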